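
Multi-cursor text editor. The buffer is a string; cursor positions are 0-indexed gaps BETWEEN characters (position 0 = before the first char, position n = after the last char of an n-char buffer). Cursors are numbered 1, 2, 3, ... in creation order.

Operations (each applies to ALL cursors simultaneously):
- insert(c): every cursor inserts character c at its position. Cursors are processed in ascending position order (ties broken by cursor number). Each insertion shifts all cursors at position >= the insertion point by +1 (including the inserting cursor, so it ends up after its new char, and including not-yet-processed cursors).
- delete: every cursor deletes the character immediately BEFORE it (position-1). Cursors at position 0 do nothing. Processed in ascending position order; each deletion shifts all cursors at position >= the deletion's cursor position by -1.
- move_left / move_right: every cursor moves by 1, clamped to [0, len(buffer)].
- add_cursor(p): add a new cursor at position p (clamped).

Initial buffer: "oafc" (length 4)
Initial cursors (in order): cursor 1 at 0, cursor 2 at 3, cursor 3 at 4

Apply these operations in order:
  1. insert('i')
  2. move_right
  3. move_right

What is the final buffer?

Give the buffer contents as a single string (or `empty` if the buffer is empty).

After op 1 (insert('i')): buffer="ioafici" (len 7), cursors c1@1 c2@5 c3@7, authorship 1...2.3
After op 2 (move_right): buffer="ioafici" (len 7), cursors c1@2 c2@6 c3@7, authorship 1...2.3
After op 3 (move_right): buffer="ioafici" (len 7), cursors c1@3 c2@7 c3@7, authorship 1...2.3

Answer: ioafici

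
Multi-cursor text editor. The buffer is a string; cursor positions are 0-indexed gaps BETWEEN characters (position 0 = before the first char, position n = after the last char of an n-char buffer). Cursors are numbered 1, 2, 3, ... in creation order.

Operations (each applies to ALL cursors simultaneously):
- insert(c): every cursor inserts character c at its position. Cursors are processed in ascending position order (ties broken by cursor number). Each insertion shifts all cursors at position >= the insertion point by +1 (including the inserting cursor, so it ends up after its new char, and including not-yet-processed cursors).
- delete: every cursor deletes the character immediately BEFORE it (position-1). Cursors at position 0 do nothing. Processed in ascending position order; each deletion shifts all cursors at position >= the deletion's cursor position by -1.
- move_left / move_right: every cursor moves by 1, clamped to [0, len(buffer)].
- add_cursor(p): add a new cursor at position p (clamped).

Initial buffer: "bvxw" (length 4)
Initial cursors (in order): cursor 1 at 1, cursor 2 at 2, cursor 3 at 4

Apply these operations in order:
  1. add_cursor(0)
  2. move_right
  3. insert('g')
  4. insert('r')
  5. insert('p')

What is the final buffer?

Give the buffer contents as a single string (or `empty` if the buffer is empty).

Answer: bgrpvgrpxgrpwgrp

Derivation:
After op 1 (add_cursor(0)): buffer="bvxw" (len 4), cursors c4@0 c1@1 c2@2 c3@4, authorship ....
After op 2 (move_right): buffer="bvxw" (len 4), cursors c4@1 c1@2 c2@3 c3@4, authorship ....
After op 3 (insert('g')): buffer="bgvgxgwg" (len 8), cursors c4@2 c1@4 c2@6 c3@8, authorship .4.1.2.3
After op 4 (insert('r')): buffer="bgrvgrxgrwgr" (len 12), cursors c4@3 c1@6 c2@9 c3@12, authorship .44.11.22.33
After op 5 (insert('p')): buffer="bgrpvgrpxgrpwgrp" (len 16), cursors c4@4 c1@8 c2@12 c3@16, authorship .444.111.222.333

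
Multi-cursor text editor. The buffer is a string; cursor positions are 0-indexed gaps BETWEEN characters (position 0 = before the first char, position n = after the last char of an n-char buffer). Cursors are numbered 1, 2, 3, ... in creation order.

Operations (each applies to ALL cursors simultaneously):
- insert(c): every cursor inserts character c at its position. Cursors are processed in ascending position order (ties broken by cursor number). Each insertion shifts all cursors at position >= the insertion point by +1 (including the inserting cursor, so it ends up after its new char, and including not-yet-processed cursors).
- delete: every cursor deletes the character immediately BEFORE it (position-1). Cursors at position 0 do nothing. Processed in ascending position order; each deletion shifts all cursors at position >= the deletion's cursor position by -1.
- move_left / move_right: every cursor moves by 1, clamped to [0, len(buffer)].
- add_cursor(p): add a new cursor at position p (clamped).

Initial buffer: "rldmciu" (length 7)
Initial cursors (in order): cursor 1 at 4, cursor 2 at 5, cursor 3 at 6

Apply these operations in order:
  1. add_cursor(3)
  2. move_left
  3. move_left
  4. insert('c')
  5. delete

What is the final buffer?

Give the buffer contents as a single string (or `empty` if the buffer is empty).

Answer: rldmciu

Derivation:
After op 1 (add_cursor(3)): buffer="rldmciu" (len 7), cursors c4@3 c1@4 c2@5 c3@6, authorship .......
After op 2 (move_left): buffer="rldmciu" (len 7), cursors c4@2 c1@3 c2@4 c3@5, authorship .......
After op 3 (move_left): buffer="rldmciu" (len 7), cursors c4@1 c1@2 c2@3 c3@4, authorship .......
After op 4 (insert('c')): buffer="rclcdcmcciu" (len 11), cursors c4@2 c1@4 c2@6 c3@8, authorship .4.1.2.3...
After op 5 (delete): buffer="rldmciu" (len 7), cursors c4@1 c1@2 c2@3 c3@4, authorship .......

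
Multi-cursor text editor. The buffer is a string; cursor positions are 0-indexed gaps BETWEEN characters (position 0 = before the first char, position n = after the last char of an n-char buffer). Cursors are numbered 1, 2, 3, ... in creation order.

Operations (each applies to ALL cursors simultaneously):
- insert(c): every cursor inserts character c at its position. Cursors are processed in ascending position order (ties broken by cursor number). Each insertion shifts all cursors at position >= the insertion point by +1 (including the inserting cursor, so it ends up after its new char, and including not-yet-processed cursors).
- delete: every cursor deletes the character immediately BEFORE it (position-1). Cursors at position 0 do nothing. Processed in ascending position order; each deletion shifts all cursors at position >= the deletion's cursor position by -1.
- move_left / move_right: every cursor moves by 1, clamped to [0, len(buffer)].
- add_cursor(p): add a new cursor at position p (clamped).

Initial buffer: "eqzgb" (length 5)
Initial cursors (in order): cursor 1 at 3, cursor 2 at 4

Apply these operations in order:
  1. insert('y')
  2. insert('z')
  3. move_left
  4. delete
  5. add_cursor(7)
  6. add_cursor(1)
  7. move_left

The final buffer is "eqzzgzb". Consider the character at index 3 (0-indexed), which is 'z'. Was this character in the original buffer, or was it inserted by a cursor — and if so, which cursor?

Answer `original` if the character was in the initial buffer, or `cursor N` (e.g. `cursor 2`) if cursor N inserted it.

Answer: cursor 1

Derivation:
After op 1 (insert('y')): buffer="eqzygyb" (len 7), cursors c1@4 c2@6, authorship ...1.2.
After op 2 (insert('z')): buffer="eqzyzgyzb" (len 9), cursors c1@5 c2@8, authorship ...11.22.
After op 3 (move_left): buffer="eqzyzgyzb" (len 9), cursors c1@4 c2@7, authorship ...11.22.
After op 4 (delete): buffer="eqzzgzb" (len 7), cursors c1@3 c2@5, authorship ...1.2.
After op 5 (add_cursor(7)): buffer="eqzzgzb" (len 7), cursors c1@3 c2@5 c3@7, authorship ...1.2.
After op 6 (add_cursor(1)): buffer="eqzzgzb" (len 7), cursors c4@1 c1@3 c2@5 c3@7, authorship ...1.2.
After op 7 (move_left): buffer="eqzzgzb" (len 7), cursors c4@0 c1@2 c2@4 c3@6, authorship ...1.2.
Authorship (.=original, N=cursor N): . . . 1 . 2 .
Index 3: author = 1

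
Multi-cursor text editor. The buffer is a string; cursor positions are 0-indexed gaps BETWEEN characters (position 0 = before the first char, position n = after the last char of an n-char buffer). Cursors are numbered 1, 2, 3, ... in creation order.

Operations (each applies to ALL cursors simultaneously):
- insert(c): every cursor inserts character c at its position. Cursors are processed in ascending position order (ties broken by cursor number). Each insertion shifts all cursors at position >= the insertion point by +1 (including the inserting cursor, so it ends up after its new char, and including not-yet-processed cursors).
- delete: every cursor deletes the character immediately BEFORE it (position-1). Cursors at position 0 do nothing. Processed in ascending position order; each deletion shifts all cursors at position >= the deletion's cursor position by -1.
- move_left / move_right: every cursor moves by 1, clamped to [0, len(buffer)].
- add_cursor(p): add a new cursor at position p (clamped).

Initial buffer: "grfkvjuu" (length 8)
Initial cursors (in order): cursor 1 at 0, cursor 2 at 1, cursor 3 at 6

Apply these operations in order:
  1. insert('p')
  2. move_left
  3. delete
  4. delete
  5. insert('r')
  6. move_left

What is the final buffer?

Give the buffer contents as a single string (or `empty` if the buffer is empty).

After op 1 (insert('p')): buffer="pgprfkvjpuu" (len 11), cursors c1@1 c2@3 c3@9, authorship 1.2.....3..
After op 2 (move_left): buffer="pgprfkvjpuu" (len 11), cursors c1@0 c2@2 c3@8, authorship 1.2.....3..
After op 3 (delete): buffer="pprfkvpuu" (len 9), cursors c1@0 c2@1 c3@6, authorship 12....3..
After op 4 (delete): buffer="prfkpuu" (len 7), cursors c1@0 c2@0 c3@4, authorship 2...3..
After op 5 (insert('r')): buffer="rrprfkrpuu" (len 10), cursors c1@2 c2@2 c3@7, authorship 122...33..
After op 6 (move_left): buffer="rrprfkrpuu" (len 10), cursors c1@1 c2@1 c3@6, authorship 122...33..

Answer: rrprfkrpuu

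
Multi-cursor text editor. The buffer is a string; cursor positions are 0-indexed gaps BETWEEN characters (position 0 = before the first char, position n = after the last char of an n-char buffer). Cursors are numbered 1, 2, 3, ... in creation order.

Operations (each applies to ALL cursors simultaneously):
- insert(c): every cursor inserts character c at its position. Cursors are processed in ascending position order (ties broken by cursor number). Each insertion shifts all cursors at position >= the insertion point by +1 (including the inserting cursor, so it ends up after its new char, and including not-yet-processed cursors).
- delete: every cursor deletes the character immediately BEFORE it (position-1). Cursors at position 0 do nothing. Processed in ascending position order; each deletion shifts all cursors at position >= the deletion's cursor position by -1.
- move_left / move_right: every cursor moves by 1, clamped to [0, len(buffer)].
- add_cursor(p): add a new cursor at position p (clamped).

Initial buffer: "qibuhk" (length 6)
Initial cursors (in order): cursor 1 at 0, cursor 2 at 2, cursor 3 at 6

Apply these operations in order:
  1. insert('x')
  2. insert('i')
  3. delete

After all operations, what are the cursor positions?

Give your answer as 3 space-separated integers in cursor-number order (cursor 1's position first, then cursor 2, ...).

After op 1 (insert('x')): buffer="xqixbuhkx" (len 9), cursors c1@1 c2@4 c3@9, authorship 1..2....3
After op 2 (insert('i')): buffer="xiqixibuhkxi" (len 12), cursors c1@2 c2@6 c3@12, authorship 11..22....33
After op 3 (delete): buffer="xqixbuhkx" (len 9), cursors c1@1 c2@4 c3@9, authorship 1..2....3

Answer: 1 4 9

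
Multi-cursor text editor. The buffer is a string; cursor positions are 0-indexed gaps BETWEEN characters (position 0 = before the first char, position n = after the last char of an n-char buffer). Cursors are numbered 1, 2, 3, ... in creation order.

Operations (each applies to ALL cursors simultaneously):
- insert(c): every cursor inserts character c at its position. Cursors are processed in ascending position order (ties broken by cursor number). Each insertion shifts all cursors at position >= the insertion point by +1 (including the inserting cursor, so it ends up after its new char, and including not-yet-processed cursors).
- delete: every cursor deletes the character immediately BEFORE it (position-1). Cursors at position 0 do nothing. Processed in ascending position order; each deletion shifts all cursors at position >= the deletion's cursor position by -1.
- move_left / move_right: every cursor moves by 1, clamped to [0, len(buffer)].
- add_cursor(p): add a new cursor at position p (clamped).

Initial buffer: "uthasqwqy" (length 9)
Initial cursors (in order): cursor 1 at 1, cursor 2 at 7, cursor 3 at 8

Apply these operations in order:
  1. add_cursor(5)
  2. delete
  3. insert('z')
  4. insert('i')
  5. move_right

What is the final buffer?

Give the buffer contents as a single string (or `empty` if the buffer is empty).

Answer: zithaziqzziiy

Derivation:
After op 1 (add_cursor(5)): buffer="uthasqwqy" (len 9), cursors c1@1 c4@5 c2@7 c3@8, authorship .........
After op 2 (delete): buffer="thaqy" (len 5), cursors c1@0 c4@3 c2@4 c3@4, authorship .....
After op 3 (insert('z')): buffer="zthazqzzy" (len 9), cursors c1@1 c4@5 c2@8 c3@8, authorship 1...4.23.
After op 4 (insert('i')): buffer="zithaziqzziiy" (len 13), cursors c1@2 c4@7 c2@12 c3@12, authorship 11...44.2323.
After op 5 (move_right): buffer="zithaziqzziiy" (len 13), cursors c1@3 c4@8 c2@13 c3@13, authorship 11...44.2323.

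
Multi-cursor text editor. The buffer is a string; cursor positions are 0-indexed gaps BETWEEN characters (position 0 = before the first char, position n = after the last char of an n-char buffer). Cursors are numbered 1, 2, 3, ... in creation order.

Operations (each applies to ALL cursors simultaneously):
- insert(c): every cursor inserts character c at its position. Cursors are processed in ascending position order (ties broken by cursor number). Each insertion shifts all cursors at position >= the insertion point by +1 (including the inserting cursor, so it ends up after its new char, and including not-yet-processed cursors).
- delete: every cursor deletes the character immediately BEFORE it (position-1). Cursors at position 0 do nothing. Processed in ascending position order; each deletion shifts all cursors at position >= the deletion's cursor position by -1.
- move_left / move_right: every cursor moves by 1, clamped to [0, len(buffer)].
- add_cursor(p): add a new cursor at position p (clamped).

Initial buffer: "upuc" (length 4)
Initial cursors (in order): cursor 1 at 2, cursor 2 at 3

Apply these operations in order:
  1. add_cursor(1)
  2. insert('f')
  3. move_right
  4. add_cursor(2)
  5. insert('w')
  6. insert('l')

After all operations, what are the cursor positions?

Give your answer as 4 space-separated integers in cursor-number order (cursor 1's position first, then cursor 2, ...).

After op 1 (add_cursor(1)): buffer="upuc" (len 4), cursors c3@1 c1@2 c2@3, authorship ....
After op 2 (insert('f')): buffer="ufpfufc" (len 7), cursors c3@2 c1@4 c2@6, authorship .3.1.2.
After op 3 (move_right): buffer="ufpfufc" (len 7), cursors c3@3 c1@5 c2@7, authorship .3.1.2.
After op 4 (add_cursor(2)): buffer="ufpfufc" (len 7), cursors c4@2 c3@3 c1@5 c2@7, authorship .3.1.2.
After op 5 (insert('w')): buffer="ufwpwfuwfcw" (len 11), cursors c4@3 c3@5 c1@8 c2@11, authorship .34.31.12.2
After op 6 (insert('l')): buffer="ufwlpwlfuwlfcwl" (len 15), cursors c4@4 c3@7 c1@11 c2@15, authorship .344.331.112.22

Answer: 11 15 7 4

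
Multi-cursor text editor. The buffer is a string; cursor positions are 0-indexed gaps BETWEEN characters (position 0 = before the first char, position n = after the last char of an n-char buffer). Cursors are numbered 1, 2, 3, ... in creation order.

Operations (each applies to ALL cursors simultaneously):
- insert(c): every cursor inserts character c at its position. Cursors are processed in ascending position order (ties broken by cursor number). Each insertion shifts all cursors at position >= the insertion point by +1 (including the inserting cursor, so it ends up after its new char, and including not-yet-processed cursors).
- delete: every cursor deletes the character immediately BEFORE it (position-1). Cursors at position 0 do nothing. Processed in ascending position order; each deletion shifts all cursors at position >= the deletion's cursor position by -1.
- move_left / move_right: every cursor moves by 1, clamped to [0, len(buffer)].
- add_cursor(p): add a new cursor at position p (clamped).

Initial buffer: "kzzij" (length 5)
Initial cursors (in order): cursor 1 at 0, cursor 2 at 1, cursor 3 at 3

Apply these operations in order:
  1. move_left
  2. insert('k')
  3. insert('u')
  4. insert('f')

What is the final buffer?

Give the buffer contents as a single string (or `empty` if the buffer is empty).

After op 1 (move_left): buffer="kzzij" (len 5), cursors c1@0 c2@0 c3@2, authorship .....
After op 2 (insert('k')): buffer="kkkzkzij" (len 8), cursors c1@2 c2@2 c3@5, authorship 12..3...
After op 3 (insert('u')): buffer="kkuukzkuzij" (len 11), cursors c1@4 c2@4 c3@8, authorship 1212..33...
After op 4 (insert('f')): buffer="kkuuffkzkufzij" (len 14), cursors c1@6 c2@6 c3@11, authorship 121212..333...

Answer: kkuuffkzkufzij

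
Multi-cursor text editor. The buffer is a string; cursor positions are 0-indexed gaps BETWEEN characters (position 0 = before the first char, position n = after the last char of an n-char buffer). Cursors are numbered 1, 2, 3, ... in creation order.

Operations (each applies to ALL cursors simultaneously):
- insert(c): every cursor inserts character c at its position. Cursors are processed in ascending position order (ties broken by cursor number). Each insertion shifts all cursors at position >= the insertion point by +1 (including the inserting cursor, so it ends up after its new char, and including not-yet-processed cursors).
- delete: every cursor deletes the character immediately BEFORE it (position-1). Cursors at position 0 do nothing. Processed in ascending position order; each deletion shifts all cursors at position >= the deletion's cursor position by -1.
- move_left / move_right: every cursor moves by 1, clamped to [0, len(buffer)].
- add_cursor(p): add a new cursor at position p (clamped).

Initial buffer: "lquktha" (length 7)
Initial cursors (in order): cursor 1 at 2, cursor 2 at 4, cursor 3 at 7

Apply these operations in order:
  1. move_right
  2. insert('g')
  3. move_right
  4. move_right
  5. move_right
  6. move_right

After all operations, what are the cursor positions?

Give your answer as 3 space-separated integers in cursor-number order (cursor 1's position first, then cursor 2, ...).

Answer: 8 10 10

Derivation:
After op 1 (move_right): buffer="lquktha" (len 7), cursors c1@3 c2@5 c3@7, authorship .......
After op 2 (insert('g')): buffer="lqugktghag" (len 10), cursors c1@4 c2@7 c3@10, authorship ...1..2..3
After op 3 (move_right): buffer="lqugktghag" (len 10), cursors c1@5 c2@8 c3@10, authorship ...1..2..3
After op 4 (move_right): buffer="lqugktghag" (len 10), cursors c1@6 c2@9 c3@10, authorship ...1..2..3
After op 5 (move_right): buffer="lqugktghag" (len 10), cursors c1@7 c2@10 c3@10, authorship ...1..2..3
After op 6 (move_right): buffer="lqugktghag" (len 10), cursors c1@8 c2@10 c3@10, authorship ...1..2..3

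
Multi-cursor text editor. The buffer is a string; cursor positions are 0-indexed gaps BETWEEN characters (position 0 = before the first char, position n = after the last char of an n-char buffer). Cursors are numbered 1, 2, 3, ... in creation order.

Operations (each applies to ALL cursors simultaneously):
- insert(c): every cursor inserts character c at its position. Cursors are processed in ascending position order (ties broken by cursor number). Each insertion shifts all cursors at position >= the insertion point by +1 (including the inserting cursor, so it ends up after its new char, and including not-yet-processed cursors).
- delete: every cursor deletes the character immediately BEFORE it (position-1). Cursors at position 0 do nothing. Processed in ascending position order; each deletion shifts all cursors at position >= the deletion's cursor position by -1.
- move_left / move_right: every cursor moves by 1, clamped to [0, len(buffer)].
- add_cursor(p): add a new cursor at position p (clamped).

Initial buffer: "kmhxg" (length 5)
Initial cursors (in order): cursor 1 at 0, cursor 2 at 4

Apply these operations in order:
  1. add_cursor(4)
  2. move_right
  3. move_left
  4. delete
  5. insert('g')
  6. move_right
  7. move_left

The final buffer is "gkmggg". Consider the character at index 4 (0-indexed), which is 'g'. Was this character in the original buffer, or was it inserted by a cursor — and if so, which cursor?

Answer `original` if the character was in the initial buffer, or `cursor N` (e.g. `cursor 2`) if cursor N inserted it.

After op 1 (add_cursor(4)): buffer="kmhxg" (len 5), cursors c1@0 c2@4 c3@4, authorship .....
After op 2 (move_right): buffer="kmhxg" (len 5), cursors c1@1 c2@5 c3@5, authorship .....
After op 3 (move_left): buffer="kmhxg" (len 5), cursors c1@0 c2@4 c3@4, authorship .....
After op 4 (delete): buffer="kmg" (len 3), cursors c1@0 c2@2 c3@2, authorship ...
After op 5 (insert('g')): buffer="gkmggg" (len 6), cursors c1@1 c2@5 c3@5, authorship 1..23.
After op 6 (move_right): buffer="gkmggg" (len 6), cursors c1@2 c2@6 c3@6, authorship 1..23.
After op 7 (move_left): buffer="gkmggg" (len 6), cursors c1@1 c2@5 c3@5, authorship 1..23.
Authorship (.=original, N=cursor N): 1 . . 2 3 .
Index 4: author = 3

Answer: cursor 3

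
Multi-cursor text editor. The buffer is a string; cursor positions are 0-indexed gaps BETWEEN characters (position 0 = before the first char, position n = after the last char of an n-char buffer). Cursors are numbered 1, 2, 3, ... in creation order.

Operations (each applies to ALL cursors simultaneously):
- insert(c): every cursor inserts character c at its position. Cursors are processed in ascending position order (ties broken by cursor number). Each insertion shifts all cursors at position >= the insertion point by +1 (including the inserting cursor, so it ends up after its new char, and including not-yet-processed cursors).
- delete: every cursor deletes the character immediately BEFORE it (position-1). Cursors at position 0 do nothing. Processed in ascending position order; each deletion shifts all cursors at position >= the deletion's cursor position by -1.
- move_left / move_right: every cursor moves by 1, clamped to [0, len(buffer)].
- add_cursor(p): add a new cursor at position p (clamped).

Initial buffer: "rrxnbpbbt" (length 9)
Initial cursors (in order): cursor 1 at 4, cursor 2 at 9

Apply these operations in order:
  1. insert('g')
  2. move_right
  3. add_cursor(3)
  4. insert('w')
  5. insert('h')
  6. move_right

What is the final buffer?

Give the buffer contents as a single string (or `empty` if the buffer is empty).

Answer: rrxwhngbwhpbbtgwh

Derivation:
After op 1 (insert('g')): buffer="rrxngbpbbtg" (len 11), cursors c1@5 c2@11, authorship ....1.....2
After op 2 (move_right): buffer="rrxngbpbbtg" (len 11), cursors c1@6 c2@11, authorship ....1.....2
After op 3 (add_cursor(3)): buffer="rrxngbpbbtg" (len 11), cursors c3@3 c1@6 c2@11, authorship ....1.....2
After op 4 (insert('w')): buffer="rrxwngbwpbbtgw" (len 14), cursors c3@4 c1@8 c2@14, authorship ...3.1.1....22
After op 5 (insert('h')): buffer="rrxwhngbwhpbbtgwh" (len 17), cursors c3@5 c1@10 c2@17, authorship ...33.1.11....222
After op 6 (move_right): buffer="rrxwhngbwhpbbtgwh" (len 17), cursors c3@6 c1@11 c2@17, authorship ...33.1.11....222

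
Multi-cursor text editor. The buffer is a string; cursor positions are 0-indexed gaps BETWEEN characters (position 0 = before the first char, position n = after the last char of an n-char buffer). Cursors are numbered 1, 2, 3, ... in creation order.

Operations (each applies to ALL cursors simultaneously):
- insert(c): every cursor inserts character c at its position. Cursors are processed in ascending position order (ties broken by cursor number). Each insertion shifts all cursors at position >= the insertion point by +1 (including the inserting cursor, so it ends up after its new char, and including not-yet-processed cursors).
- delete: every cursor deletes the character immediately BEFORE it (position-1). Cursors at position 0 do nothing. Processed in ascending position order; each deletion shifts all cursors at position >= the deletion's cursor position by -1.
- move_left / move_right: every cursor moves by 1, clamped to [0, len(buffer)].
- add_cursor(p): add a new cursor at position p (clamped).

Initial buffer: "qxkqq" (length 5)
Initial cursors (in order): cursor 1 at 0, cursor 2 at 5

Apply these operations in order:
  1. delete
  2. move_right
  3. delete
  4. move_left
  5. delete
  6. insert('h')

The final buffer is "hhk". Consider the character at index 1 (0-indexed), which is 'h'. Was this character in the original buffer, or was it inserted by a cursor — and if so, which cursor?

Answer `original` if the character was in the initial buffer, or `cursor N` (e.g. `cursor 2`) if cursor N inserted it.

Answer: cursor 2

Derivation:
After op 1 (delete): buffer="qxkq" (len 4), cursors c1@0 c2@4, authorship ....
After op 2 (move_right): buffer="qxkq" (len 4), cursors c1@1 c2@4, authorship ....
After op 3 (delete): buffer="xk" (len 2), cursors c1@0 c2@2, authorship ..
After op 4 (move_left): buffer="xk" (len 2), cursors c1@0 c2@1, authorship ..
After op 5 (delete): buffer="k" (len 1), cursors c1@0 c2@0, authorship .
After op 6 (insert('h')): buffer="hhk" (len 3), cursors c1@2 c2@2, authorship 12.
Authorship (.=original, N=cursor N): 1 2 .
Index 1: author = 2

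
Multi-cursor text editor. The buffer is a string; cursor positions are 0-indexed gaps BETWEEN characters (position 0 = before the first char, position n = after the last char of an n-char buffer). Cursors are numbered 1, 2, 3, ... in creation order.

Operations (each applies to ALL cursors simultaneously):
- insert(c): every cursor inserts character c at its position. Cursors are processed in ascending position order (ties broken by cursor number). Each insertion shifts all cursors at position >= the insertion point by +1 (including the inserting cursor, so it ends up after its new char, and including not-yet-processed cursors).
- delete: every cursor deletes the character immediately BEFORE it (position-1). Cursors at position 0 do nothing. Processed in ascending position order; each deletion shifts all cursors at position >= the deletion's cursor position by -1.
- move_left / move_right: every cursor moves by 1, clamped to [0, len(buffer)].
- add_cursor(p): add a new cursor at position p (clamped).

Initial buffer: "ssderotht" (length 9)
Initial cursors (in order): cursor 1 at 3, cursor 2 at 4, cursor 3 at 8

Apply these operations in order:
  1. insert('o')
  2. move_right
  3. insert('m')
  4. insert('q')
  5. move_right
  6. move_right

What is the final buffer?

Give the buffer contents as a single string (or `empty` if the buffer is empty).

Answer: ssdoemqormqothotmq

Derivation:
After op 1 (insert('o')): buffer="ssdoeorothot" (len 12), cursors c1@4 c2@6 c3@11, authorship ...1.2....3.
After op 2 (move_right): buffer="ssdoeorothot" (len 12), cursors c1@5 c2@7 c3@12, authorship ...1.2....3.
After op 3 (insert('m')): buffer="ssdoemormothotm" (len 15), cursors c1@6 c2@9 c3@15, authorship ...1.12.2...3.3
After op 4 (insert('q')): buffer="ssdoemqormqothotmq" (len 18), cursors c1@7 c2@11 c3@18, authorship ...1.112.22...3.33
After op 5 (move_right): buffer="ssdoemqormqothotmq" (len 18), cursors c1@8 c2@12 c3@18, authorship ...1.112.22...3.33
After op 6 (move_right): buffer="ssdoemqormqothotmq" (len 18), cursors c1@9 c2@13 c3@18, authorship ...1.112.22...3.33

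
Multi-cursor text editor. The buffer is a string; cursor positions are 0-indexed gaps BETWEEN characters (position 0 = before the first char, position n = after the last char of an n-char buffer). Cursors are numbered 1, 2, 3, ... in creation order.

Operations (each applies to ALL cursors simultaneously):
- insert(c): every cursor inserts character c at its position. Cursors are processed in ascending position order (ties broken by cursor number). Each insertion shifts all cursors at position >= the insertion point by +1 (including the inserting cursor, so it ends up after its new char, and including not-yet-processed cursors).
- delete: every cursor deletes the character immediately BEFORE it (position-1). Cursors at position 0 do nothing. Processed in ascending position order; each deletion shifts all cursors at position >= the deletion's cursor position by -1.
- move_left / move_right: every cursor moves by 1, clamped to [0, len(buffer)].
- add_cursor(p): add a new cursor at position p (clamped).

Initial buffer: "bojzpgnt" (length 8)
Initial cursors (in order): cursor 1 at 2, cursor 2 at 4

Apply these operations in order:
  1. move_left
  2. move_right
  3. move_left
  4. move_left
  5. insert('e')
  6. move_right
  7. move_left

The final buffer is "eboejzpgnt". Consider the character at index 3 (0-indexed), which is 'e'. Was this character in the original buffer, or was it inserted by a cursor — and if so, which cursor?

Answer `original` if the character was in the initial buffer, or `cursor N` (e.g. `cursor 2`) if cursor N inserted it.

After op 1 (move_left): buffer="bojzpgnt" (len 8), cursors c1@1 c2@3, authorship ........
After op 2 (move_right): buffer="bojzpgnt" (len 8), cursors c1@2 c2@4, authorship ........
After op 3 (move_left): buffer="bojzpgnt" (len 8), cursors c1@1 c2@3, authorship ........
After op 4 (move_left): buffer="bojzpgnt" (len 8), cursors c1@0 c2@2, authorship ........
After op 5 (insert('e')): buffer="eboejzpgnt" (len 10), cursors c1@1 c2@4, authorship 1..2......
After op 6 (move_right): buffer="eboejzpgnt" (len 10), cursors c1@2 c2@5, authorship 1..2......
After op 7 (move_left): buffer="eboejzpgnt" (len 10), cursors c1@1 c2@4, authorship 1..2......
Authorship (.=original, N=cursor N): 1 . . 2 . . . . . .
Index 3: author = 2

Answer: cursor 2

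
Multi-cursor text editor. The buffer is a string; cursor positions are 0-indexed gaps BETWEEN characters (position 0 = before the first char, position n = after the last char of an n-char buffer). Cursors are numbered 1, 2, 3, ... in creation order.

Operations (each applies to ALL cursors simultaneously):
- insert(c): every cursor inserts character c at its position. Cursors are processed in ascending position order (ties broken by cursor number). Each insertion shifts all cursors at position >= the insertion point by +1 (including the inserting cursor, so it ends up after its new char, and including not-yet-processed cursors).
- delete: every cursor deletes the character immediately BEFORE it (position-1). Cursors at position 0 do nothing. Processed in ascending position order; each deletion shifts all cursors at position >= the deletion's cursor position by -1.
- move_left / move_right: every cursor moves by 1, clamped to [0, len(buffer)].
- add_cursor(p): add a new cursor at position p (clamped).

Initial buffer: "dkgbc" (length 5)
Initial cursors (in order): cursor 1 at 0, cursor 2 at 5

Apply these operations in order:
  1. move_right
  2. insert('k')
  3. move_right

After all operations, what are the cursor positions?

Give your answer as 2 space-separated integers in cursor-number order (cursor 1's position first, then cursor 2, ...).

After op 1 (move_right): buffer="dkgbc" (len 5), cursors c1@1 c2@5, authorship .....
After op 2 (insert('k')): buffer="dkkgbck" (len 7), cursors c1@2 c2@7, authorship .1....2
After op 3 (move_right): buffer="dkkgbck" (len 7), cursors c1@3 c2@7, authorship .1....2

Answer: 3 7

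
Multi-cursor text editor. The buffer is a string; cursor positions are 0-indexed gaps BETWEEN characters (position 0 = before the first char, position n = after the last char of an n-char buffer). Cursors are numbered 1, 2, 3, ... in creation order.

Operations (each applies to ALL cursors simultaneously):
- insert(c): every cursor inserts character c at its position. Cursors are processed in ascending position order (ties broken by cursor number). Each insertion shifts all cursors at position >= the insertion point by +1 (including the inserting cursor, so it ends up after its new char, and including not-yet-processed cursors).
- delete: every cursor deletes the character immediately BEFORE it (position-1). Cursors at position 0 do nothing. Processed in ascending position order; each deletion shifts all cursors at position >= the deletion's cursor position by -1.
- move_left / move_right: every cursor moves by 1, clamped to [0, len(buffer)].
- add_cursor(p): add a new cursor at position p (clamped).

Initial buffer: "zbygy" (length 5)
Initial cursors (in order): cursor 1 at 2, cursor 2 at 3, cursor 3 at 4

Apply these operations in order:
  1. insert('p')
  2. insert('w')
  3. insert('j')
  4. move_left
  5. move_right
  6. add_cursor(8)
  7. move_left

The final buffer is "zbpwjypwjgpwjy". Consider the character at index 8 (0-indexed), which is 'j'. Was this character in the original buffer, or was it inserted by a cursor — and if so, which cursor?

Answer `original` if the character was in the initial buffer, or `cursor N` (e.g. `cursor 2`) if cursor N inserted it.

Answer: cursor 2

Derivation:
After op 1 (insert('p')): buffer="zbpypgpy" (len 8), cursors c1@3 c2@5 c3@7, authorship ..1.2.3.
After op 2 (insert('w')): buffer="zbpwypwgpwy" (len 11), cursors c1@4 c2@7 c3@10, authorship ..11.22.33.
After op 3 (insert('j')): buffer="zbpwjypwjgpwjy" (len 14), cursors c1@5 c2@9 c3@13, authorship ..111.222.333.
After op 4 (move_left): buffer="zbpwjypwjgpwjy" (len 14), cursors c1@4 c2@8 c3@12, authorship ..111.222.333.
After op 5 (move_right): buffer="zbpwjypwjgpwjy" (len 14), cursors c1@5 c2@9 c3@13, authorship ..111.222.333.
After op 6 (add_cursor(8)): buffer="zbpwjypwjgpwjy" (len 14), cursors c1@5 c4@8 c2@9 c3@13, authorship ..111.222.333.
After op 7 (move_left): buffer="zbpwjypwjgpwjy" (len 14), cursors c1@4 c4@7 c2@8 c3@12, authorship ..111.222.333.
Authorship (.=original, N=cursor N): . . 1 1 1 . 2 2 2 . 3 3 3 .
Index 8: author = 2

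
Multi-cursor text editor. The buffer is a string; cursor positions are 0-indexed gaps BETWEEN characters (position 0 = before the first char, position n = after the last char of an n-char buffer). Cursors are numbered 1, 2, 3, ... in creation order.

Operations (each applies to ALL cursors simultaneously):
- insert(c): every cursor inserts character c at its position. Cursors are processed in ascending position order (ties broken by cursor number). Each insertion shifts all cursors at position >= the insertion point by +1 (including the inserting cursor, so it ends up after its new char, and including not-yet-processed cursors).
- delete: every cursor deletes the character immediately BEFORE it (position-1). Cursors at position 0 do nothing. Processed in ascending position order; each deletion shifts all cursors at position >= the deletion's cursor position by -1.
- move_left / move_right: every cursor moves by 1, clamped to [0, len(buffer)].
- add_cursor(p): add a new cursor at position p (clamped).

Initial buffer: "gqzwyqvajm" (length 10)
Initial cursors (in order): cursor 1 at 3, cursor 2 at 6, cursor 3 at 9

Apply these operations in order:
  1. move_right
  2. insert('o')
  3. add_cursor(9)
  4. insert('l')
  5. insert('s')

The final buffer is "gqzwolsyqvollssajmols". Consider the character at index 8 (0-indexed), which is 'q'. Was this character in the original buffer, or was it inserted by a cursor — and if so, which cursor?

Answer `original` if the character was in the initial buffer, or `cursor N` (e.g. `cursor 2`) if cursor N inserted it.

Answer: original

Derivation:
After op 1 (move_right): buffer="gqzwyqvajm" (len 10), cursors c1@4 c2@7 c3@10, authorship ..........
After op 2 (insert('o')): buffer="gqzwoyqvoajmo" (len 13), cursors c1@5 c2@9 c3@13, authorship ....1...2...3
After op 3 (add_cursor(9)): buffer="gqzwoyqvoajmo" (len 13), cursors c1@5 c2@9 c4@9 c3@13, authorship ....1...2...3
After op 4 (insert('l')): buffer="gqzwolyqvollajmol" (len 17), cursors c1@6 c2@12 c4@12 c3@17, authorship ....11...224...33
After op 5 (insert('s')): buffer="gqzwolsyqvollssajmols" (len 21), cursors c1@7 c2@15 c4@15 c3@21, authorship ....111...22424...333
Authorship (.=original, N=cursor N): . . . . 1 1 1 . . . 2 2 4 2 4 . . . 3 3 3
Index 8: author = original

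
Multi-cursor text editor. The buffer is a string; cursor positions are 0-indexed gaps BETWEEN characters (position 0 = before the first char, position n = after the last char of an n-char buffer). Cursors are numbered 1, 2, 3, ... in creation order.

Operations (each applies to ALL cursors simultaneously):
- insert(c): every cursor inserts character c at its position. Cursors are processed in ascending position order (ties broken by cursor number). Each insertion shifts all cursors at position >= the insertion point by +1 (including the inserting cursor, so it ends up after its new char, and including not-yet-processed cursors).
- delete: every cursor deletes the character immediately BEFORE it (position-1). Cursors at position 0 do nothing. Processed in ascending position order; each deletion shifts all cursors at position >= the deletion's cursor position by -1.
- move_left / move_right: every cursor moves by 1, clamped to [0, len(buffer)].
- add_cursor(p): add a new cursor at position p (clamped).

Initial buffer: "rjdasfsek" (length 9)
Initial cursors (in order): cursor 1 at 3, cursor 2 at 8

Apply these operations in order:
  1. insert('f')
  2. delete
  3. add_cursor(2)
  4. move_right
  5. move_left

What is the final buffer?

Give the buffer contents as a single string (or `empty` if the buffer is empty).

After op 1 (insert('f')): buffer="rjdfasfsefk" (len 11), cursors c1@4 c2@10, authorship ...1.....2.
After op 2 (delete): buffer="rjdasfsek" (len 9), cursors c1@3 c2@8, authorship .........
After op 3 (add_cursor(2)): buffer="rjdasfsek" (len 9), cursors c3@2 c1@3 c2@8, authorship .........
After op 4 (move_right): buffer="rjdasfsek" (len 9), cursors c3@3 c1@4 c2@9, authorship .........
After op 5 (move_left): buffer="rjdasfsek" (len 9), cursors c3@2 c1@3 c2@8, authorship .........

Answer: rjdasfsek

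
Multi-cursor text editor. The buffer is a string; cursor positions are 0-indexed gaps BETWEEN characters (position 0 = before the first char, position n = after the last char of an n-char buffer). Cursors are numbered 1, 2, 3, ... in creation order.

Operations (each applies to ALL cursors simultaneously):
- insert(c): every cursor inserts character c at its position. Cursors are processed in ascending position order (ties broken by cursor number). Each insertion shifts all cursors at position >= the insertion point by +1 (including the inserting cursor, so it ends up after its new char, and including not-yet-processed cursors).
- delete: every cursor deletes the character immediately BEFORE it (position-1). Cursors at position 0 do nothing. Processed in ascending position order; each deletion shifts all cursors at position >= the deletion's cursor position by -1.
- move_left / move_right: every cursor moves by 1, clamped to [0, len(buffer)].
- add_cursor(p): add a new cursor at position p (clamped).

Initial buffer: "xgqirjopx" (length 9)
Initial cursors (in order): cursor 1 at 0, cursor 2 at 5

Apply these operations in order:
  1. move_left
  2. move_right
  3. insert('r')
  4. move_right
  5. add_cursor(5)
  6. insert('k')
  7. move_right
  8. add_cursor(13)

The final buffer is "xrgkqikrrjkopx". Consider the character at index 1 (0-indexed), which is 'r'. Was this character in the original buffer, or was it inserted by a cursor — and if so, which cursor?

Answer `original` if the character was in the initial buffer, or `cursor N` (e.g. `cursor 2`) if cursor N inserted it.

After op 1 (move_left): buffer="xgqirjopx" (len 9), cursors c1@0 c2@4, authorship .........
After op 2 (move_right): buffer="xgqirjopx" (len 9), cursors c1@1 c2@5, authorship .........
After op 3 (insert('r')): buffer="xrgqirrjopx" (len 11), cursors c1@2 c2@7, authorship .1....2....
After op 4 (move_right): buffer="xrgqirrjopx" (len 11), cursors c1@3 c2@8, authorship .1....2....
After op 5 (add_cursor(5)): buffer="xrgqirrjopx" (len 11), cursors c1@3 c3@5 c2@8, authorship .1....2....
After op 6 (insert('k')): buffer="xrgkqikrrjkopx" (len 14), cursors c1@4 c3@7 c2@11, authorship .1.1..3.2.2...
After op 7 (move_right): buffer="xrgkqikrrjkopx" (len 14), cursors c1@5 c3@8 c2@12, authorship .1.1..3.2.2...
After op 8 (add_cursor(13)): buffer="xrgkqikrrjkopx" (len 14), cursors c1@5 c3@8 c2@12 c4@13, authorship .1.1..3.2.2...
Authorship (.=original, N=cursor N): . 1 . 1 . . 3 . 2 . 2 . . .
Index 1: author = 1

Answer: cursor 1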